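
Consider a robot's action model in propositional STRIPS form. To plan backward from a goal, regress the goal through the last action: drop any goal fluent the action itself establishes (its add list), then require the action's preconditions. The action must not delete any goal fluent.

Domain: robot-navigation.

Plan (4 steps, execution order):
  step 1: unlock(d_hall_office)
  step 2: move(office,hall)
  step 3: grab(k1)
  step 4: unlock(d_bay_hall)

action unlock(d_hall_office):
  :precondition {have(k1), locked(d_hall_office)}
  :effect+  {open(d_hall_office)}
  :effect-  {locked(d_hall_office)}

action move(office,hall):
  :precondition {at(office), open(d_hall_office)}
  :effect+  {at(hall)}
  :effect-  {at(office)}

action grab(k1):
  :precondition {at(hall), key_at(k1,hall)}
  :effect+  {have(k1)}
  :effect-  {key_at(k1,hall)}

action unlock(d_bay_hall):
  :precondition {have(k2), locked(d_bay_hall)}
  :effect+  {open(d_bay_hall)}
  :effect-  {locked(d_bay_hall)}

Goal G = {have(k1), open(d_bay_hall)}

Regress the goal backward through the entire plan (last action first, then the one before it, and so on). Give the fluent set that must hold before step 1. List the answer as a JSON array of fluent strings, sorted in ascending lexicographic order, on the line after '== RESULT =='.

Regress step by step:
  through step 4 (unlock(d_bay_hall)): drop {open(d_bay_hall)}, keep {have(k1)}, require {have(k2), locked(d_bay_hall)}
    → {have(k1), have(k2), locked(d_bay_hall)}
  through step 3 (grab(k1)): drop {have(k1)}, keep {have(k2), locked(d_bay_hall)}, require {at(hall), key_at(k1,hall)}
    → {at(hall), have(k2), key_at(k1,hall), locked(d_bay_hall)}
  through step 2 (move(office,hall)): drop {at(hall)}, keep {have(k2), key_at(k1,hall), locked(d_bay_hall)}, require {at(office), open(d_hall_office)}
    → {at(office), have(k2), key_at(k1,hall), locked(d_bay_hall), open(d_hall_office)}
  through step 1 (unlock(d_hall_office)): drop {open(d_hall_office)}, keep {at(office), have(k2), key_at(k1,hall), locked(d_bay_hall)}, require {have(k1), locked(d_hall_office)}
    → {at(office), have(k1), have(k2), key_at(k1,hall), locked(d_bay_hall), locked(d_hall_office)}

== RESULT ==
["at(office)", "have(k1)", "have(k2)", "key_at(k1,hall)", "locked(d_bay_hall)", "locked(d_hall_office)"]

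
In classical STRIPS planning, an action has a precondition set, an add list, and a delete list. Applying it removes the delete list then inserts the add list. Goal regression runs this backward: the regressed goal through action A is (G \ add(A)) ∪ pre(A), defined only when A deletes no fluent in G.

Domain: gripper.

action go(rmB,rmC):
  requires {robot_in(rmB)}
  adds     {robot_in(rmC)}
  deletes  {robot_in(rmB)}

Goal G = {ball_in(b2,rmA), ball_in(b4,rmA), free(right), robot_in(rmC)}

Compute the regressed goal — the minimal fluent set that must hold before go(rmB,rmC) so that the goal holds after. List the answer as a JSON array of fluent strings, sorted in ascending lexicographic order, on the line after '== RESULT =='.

Regress:
  G ∩ del = {}  (empty — regression defined)
  G \ add = {ball_in(b2,rmA), ball_in(b4,rmA), free(right), robot_in(rmC)} \ {robot_in(rmC)} = {ball_in(b2,rmA), ball_in(b4,rmA), free(right)}
  ∪ pre   = {ball_in(b2,rmA), ball_in(b4,rmA), free(right)} ∪ {robot_in(rmB)}
          = {ball_in(b2,rmA), ball_in(b4,rmA), free(right), robot_in(rmB)}

== RESULT ==
["ball_in(b2,rmA)", "ball_in(b4,rmA)", "free(right)", "robot_in(rmB)"]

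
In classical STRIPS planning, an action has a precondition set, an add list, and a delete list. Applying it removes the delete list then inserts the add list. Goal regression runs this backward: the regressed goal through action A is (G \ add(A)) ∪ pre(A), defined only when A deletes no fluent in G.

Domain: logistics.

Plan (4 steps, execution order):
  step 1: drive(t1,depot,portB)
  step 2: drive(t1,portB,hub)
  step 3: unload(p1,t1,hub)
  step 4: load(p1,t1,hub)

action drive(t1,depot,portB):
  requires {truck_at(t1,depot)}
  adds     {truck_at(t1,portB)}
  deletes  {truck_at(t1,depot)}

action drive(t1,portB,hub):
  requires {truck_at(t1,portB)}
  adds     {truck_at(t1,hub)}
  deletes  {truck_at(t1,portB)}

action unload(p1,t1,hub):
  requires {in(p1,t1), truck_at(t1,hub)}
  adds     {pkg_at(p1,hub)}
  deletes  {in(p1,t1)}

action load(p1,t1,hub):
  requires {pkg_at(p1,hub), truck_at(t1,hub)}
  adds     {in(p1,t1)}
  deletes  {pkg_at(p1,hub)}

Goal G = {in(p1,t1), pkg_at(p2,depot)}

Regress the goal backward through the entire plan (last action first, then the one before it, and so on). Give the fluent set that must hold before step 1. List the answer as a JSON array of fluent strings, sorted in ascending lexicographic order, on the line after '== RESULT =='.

Work backward from the goal:
  through step 4 (load(p1,t1,hub)): drop {in(p1,t1)}, keep {pkg_at(p2,depot)}, require {pkg_at(p1,hub), truck_at(t1,hub)}
    → {pkg_at(p1,hub), pkg_at(p2,depot), truck_at(t1,hub)}
  through step 3 (unload(p1,t1,hub)): drop {pkg_at(p1,hub)}, keep {pkg_at(p2,depot), truck_at(t1,hub)}, require {in(p1,t1), truck_at(t1,hub)}
    → {in(p1,t1), pkg_at(p2,depot), truck_at(t1,hub)}
  through step 2 (drive(t1,portB,hub)): drop {truck_at(t1,hub)}, keep {in(p1,t1), pkg_at(p2,depot)}, require {truck_at(t1,portB)}
    → {in(p1,t1), pkg_at(p2,depot), truck_at(t1,portB)}
  through step 1 (drive(t1,depot,portB)): drop {truck_at(t1,portB)}, keep {in(p1,t1), pkg_at(p2,depot)}, require {truck_at(t1,depot)}
    → {in(p1,t1), pkg_at(p2,depot), truck_at(t1,depot)}

== RESULT ==
["in(p1,t1)", "pkg_at(p2,depot)", "truck_at(t1,depot)"]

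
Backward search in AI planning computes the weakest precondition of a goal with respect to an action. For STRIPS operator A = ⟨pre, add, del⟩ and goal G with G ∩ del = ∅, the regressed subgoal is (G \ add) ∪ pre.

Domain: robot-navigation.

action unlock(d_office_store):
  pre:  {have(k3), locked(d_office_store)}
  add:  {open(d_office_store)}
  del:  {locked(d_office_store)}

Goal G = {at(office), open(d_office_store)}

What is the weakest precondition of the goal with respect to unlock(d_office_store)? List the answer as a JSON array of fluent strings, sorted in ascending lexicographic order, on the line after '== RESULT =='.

Compute (G \ add) ∪ pre:
  G ∩ del = {}  (empty — regression defined)
  G \ add = {at(office), open(d_office_store)} \ {open(d_office_store)} = {at(office)}
  ∪ pre   = {at(office)} ∪ {have(k3), locked(d_office_store)}
          = {at(office), have(k3), locked(d_office_store)}

== RESULT ==
["at(office)", "have(k3)", "locked(d_office_store)"]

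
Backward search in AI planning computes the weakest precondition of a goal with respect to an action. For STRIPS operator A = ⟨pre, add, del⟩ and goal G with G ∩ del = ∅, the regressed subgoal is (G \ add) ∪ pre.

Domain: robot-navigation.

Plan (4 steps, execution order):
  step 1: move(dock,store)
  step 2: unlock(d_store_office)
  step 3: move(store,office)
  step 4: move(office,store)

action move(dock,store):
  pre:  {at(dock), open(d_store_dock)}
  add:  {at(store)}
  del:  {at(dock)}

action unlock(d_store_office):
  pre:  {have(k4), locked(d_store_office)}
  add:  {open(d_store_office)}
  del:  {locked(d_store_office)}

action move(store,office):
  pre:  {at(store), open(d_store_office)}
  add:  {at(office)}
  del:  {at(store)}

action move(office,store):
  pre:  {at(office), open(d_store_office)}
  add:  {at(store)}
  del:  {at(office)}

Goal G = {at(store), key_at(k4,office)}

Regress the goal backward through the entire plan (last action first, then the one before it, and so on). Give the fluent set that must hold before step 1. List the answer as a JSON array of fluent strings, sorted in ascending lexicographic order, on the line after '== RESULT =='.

Regress step by step:
  through step 4 (move(office,store)): drop {at(store)}, keep {key_at(k4,office)}, require {at(office), open(d_store_office)}
    → {at(office), key_at(k4,office), open(d_store_office)}
  through step 3 (move(store,office)): drop {at(office)}, keep {key_at(k4,office), open(d_store_office)}, require {at(store), open(d_store_office)}
    → {at(store), key_at(k4,office), open(d_store_office)}
  through step 2 (unlock(d_store_office)): drop {open(d_store_office)}, keep {at(store), key_at(k4,office)}, require {have(k4), locked(d_store_office)}
    → {at(store), have(k4), key_at(k4,office), locked(d_store_office)}
  through step 1 (move(dock,store)): drop {at(store)}, keep {have(k4), key_at(k4,office), locked(d_store_office)}, require {at(dock), open(d_store_dock)}
    → {at(dock), have(k4), key_at(k4,office), locked(d_store_office), open(d_store_dock)}

== RESULT ==
["at(dock)", "have(k4)", "key_at(k4,office)", "locked(d_store_office)", "open(d_store_dock)"]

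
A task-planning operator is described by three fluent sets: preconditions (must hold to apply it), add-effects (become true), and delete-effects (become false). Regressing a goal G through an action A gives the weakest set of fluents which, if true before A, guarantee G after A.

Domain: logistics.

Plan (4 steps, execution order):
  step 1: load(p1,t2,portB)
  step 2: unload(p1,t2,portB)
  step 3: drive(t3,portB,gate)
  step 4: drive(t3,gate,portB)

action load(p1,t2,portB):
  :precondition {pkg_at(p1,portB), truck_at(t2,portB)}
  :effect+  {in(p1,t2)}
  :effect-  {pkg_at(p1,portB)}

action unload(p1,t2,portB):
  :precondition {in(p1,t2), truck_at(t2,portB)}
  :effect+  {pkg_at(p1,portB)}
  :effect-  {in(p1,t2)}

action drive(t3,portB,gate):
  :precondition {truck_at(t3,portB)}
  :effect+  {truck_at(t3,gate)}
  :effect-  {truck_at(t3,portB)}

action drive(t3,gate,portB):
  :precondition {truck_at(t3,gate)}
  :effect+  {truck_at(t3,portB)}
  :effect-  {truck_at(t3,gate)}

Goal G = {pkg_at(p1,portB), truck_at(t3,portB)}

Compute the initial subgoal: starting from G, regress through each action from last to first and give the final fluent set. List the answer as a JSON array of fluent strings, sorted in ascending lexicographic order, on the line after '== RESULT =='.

Work backward from the goal:
  through step 4 (drive(t3,gate,portB)): drop {truck_at(t3,portB)}, keep {pkg_at(p1,portB)}, require {truck_at(t3,gate)}
    → {pkg_at(p1,portB), truck_at(t3,gate)}
  through step 3 (drive(t3,portB,gate)): drop {truck_at(t3,gate)}, keep {pkg_at(p1,portB)}, require {truck_at(t3,portB)}
    → {pkg_at(p1,portB), truck_at(t3,portB)}
  through step 2 (unload(p1,t2,portB)): drop {pkg_at(p1,portB)}, keep {truck_at(t3,portB)}, require {in(p1,t2), truck_at(t2,portB)}
    → {in(p1,t2), truck_at(t2,portB), truck_at(t3,portB)}
  through step 1 (load(p1,t2,portB)): drop {in(p1,t2)}, keep {truck_at(t2,portB), truck_at(t3,portB)}, require {pkg_at(p1,portB), truck_at(t2,portB)}
    → {pkg_at(p1,portB), truck_at(t2,portB), truck_at(t3,portB)}

== RESULT ==
["pkg_at(p1,portB)", "truck_at(t2,portB)", "truck_at(t3,portB)"]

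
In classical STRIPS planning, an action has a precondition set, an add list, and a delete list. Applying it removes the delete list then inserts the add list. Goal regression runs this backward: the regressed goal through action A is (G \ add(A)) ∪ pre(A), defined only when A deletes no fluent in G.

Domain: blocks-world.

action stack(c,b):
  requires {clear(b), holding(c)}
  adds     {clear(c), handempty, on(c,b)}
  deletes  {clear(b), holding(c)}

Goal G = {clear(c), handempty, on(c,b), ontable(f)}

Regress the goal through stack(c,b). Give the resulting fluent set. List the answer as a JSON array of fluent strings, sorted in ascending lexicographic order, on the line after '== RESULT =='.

Compute (G \ add) ∪ pre:
  G ∩ del = {}  (empty — regression defined)
  G \ add = {clear(c), handempty, on(c,b), ontable(f)} \ {clear(c), handempty, on(c,b)} = {ontable(f)}
  ∪ pre   = {ontable(f)} ∪ {clear(b), holding(c)}
          = {clear(b), holding(c), ontable(f)}

== RESULT ==
["clear(b)", "holding(c)", "ontable(f)"]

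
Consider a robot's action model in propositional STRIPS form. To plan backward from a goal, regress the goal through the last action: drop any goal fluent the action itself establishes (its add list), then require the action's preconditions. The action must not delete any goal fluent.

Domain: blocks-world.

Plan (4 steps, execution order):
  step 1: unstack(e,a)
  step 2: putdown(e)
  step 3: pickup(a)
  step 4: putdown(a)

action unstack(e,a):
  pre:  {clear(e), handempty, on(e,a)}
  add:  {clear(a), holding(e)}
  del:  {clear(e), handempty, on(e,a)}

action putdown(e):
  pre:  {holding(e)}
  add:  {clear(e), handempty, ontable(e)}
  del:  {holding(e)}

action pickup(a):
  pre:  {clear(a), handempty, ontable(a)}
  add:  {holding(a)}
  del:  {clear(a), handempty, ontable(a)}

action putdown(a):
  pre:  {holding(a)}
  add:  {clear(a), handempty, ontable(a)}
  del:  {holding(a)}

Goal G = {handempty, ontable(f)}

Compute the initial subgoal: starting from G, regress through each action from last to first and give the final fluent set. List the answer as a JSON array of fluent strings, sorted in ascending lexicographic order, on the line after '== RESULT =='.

Work backward from the goal:
  through step 4 (putdown(a)): drop {handempty}, keep {ontable(f)}, require {holding(a)}
    → {holding(a), ontable(f)}
  through step 3 (pickup(a)): drop {holding(a)}, keep {ontable(f)}, require {clear(a), handempty, ontable(a)}
    → {clear(a), handempty, ontable(a), ontable(f)}
  through step 2 (putdown(e)): drop {handempty}, keep {clear(a), ontable(a), ontable(f)}, require {holding(e)}
    → {clear(a), holding(e), ontable(a), ontable(f)}
  through step 1 (unstack(e,a)): drop {clear(a), holding(e)}, keep {ontable(a), ontable(f)}, require {clear(e), handempty, on(e,a)}
    → {clear(e), handempty, on(e,a), ontable(a), ontable(f)}

== RESULT ==
["clear(e)", "handempty", "on(e,a)", "ontable(a)", "ontable(f)"]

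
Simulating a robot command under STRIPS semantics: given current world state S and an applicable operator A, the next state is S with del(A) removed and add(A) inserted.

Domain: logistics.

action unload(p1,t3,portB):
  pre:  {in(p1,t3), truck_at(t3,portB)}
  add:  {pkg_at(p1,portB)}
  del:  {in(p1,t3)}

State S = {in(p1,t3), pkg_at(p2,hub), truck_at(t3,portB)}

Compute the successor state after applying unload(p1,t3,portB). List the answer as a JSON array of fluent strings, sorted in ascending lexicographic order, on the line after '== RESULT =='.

Progress:
  pre ⊆ S: {in(p1,t3), truck_at(t3,portB)} ⊆ S  — applicable
  S \ del = {pkg_at(p2,hub), truck_at(t3,portB)}
  ∪ add   = {pkg_at(p1,portB), pkg_at(p2,hub), truck_at(t3,portB)}

== RESULT ==
["pkg_at(p1,portB)", "pkg_at(p2,hub)", "truck_at(t3,portB)"]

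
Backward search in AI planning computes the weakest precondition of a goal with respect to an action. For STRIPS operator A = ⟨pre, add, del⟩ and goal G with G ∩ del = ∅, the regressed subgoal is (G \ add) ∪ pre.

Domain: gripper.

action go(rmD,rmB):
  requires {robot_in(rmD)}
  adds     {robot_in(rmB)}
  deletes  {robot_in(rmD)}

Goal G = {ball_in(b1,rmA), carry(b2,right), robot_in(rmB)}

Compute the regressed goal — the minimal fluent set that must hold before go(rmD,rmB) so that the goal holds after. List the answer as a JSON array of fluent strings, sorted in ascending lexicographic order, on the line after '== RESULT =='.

Compute (G \ add) ∪ pre:
  G ∩ del = {}  (empty — regression defined)
  G \ add = {ball_in(b1,rmA), carry(b2,right), robot_in(rmB)} \ {robot_in(rmB)} = {ball_in(b1,rmA), carry(b2,right)}
  ∪ pre   = {ball_in(b1,rmA), carry(b2,right)} ∪ {robot_in(rmD)}
          = {ball_in(b1,rmA), carry(b2,right), robot_in(rmD)}

== RESULT ==
["ball_in(b1,rmA)", "carry(b2,right)", "robot_in(rmD)"]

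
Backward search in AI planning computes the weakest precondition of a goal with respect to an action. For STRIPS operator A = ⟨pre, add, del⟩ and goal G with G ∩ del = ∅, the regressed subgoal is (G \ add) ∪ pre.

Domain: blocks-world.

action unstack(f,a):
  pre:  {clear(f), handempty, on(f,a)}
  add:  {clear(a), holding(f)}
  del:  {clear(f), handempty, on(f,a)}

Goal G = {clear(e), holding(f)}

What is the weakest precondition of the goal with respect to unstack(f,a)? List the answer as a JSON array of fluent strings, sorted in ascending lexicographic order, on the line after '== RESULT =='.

Regress:
  G ∩ del = {}  (empty — regression defined)
  G \ add = {clear(e), holding(f)} \ {clear(a), holding(f)} = {clear(e)}
  ∪ pre   = {clear(e)} ∪ {clear(f), handempty, on(f,a)}
          = {clear(e), clear(f), handempty, on(f,a)}

== RESULT ==
["clear(e)", "clear(f)", "handempty", "on(f,a)"]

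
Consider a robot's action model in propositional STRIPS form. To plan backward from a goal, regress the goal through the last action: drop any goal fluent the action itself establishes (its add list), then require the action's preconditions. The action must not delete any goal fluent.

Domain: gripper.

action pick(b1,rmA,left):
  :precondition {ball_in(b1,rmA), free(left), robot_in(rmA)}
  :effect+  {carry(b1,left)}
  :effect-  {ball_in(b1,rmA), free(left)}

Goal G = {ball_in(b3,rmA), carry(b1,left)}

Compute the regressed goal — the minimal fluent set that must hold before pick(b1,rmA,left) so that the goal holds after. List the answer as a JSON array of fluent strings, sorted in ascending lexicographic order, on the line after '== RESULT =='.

Compute (G \ add) ∪ pre:
  G ∩ del = {}  (empty — regression defined)
  G \ add = {ball_in(b3,rmA), carry(b1,left)} \ {carry(b1,left)} = {ball_in(b3,rmA)}
  ∪ pre   = {ball_in(b3,rmA)} ∪ {ball_in(b1,rmA), free(left), robot_in(rmA)}
          = {ball_in(b1,rmA), ball_in(b3,rmA), free(left), robot_in(rmA)}

== RESULT ==
["ball_in(b1,rmA)", "ball_in(b3,rmA)", "free(left)", "robot_in(rmA)"]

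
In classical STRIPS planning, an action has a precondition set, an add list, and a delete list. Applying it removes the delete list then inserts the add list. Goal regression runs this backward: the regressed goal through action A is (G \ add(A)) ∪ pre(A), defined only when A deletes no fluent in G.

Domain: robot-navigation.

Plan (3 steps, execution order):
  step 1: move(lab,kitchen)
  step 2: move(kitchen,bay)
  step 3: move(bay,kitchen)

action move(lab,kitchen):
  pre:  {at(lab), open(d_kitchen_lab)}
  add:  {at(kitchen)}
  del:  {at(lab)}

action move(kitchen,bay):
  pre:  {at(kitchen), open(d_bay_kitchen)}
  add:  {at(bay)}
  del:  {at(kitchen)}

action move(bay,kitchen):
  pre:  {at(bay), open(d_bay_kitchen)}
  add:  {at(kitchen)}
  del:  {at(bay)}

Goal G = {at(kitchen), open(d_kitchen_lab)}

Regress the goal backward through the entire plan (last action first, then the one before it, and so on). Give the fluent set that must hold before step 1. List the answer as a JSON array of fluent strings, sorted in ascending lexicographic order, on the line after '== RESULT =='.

Regress step by step:
  through step 3 (move(bay,kitchen)): drop {at(kitchen)}, keep {open(d_kitchen_lab)}, require {at(bay), open(d_bay_kitchen)}
    → {at(bay), open(d_bay_kitchen), open(d_kitchen_lab)}
  through step 2 (move(kitchen,bay)): drop {at(bay)}, keep {open(d_bay_kitchen), open(d_kitchen_lab)}, require {at(kitchen), open(d_bay_kitchen)}
    → {at(kitchen), open(d_bay_kitchen), open(d_kitchen_lab)}
  through step 1 (move(lab,kitchen)): drop {at(kitchen)}, keep {open(d_bay_kitchen), open(d_kitchen_lab)}, require {at(lab), open(d_kitchen_lab)}
    → {at(lab), open(d_bay_kitchen), open(d_kitchen_lab)}

== RESULT ==
["at(lab)", "open(d_bay_kitchen)", "open(d_kitchen_lab)"]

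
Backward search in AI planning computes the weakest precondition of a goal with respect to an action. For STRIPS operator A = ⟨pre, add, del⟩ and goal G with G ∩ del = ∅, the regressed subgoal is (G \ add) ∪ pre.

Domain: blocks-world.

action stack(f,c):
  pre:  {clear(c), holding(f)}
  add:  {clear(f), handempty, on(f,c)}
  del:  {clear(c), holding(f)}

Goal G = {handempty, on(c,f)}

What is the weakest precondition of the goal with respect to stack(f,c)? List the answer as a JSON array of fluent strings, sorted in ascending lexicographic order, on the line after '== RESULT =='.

Regress:
  G ∩ del = {}  (empty — regression defined)
  G \ add = {handempty, on(c,f)} \ {clear(f), handempty, on(f,c)} = {on(c,f)}
  ∪ pre   = {on(c,f)} ∪ {clear(c), holding(f)}
          = {clear(c), holding(f), on(c,f)}

== RESULT ==
["clear(c)", "holding(f)", "on(c,f)"]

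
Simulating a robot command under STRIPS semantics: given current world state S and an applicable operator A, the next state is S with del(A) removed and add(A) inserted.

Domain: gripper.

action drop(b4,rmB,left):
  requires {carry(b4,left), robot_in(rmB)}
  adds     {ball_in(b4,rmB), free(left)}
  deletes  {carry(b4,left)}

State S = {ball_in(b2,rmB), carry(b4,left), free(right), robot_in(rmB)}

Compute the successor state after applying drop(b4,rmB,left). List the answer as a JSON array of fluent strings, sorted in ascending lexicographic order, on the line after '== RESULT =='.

Compute (S \ del) ∪ add:
  pre ⊆ S: {carry(b4,left), robot_in(rmB)} ⊆ S  — applicable
  S \ del = {ball_in(b2,rmB), free(right), robot_in(rmB)}
  ∪ add   = {ball_in(b2,rmB), ball_in(b4,rmB), free(left), free(right), robot_in(rmB)}

== RESULT ==
["ball_in(b2,rmB)", "ball_in(b4,rmB)", "free(left)", "free(right)", "robot_in(rmB)"]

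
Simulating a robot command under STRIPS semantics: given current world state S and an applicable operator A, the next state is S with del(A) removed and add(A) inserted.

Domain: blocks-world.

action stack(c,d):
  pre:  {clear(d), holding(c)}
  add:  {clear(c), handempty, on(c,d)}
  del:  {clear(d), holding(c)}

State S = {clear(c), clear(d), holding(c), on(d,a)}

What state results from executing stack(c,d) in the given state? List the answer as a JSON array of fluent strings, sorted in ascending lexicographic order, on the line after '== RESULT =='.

Progress:
  pre ⊆ S: {clear(d), holding(c)} ⊆ S  — applicable
  S \ del = {clear(c), on(d,a)}
  ∪ add   = {clear(c), handempty, on(c,d), on(d,a)}

== RESULT ==
["clear(c)", "handempty", "on(c,d)", "on(d,a)"]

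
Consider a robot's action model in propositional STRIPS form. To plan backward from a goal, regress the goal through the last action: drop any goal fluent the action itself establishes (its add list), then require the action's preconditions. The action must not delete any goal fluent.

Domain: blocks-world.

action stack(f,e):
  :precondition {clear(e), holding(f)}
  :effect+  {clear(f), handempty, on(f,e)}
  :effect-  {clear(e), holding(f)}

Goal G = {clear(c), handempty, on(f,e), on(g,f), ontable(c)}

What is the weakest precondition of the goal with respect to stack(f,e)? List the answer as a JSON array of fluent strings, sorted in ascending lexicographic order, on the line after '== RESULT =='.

Compute (G \ add) ∪ pre:
  G ∩ del = {}  (empty — regression defined)
  G \ add = {clear(c), handempty, on(f,e), on(g,f), ontable(c)} \ {clear(f), handempty, on(f,e)} = {clear(c), on(g,f), ontable(c)}
  ∪ pre   = {clear(c), on(g,f), ontable(c)} ∪ {clear(e), holding(f)}
          = {clear(c), clear(e), holding(f), on(g,f), ontable(c)}

== RESULT ==
["clear(c)", "clear(e)", "holding(f)", "on(g,f)", "ontable(c)"]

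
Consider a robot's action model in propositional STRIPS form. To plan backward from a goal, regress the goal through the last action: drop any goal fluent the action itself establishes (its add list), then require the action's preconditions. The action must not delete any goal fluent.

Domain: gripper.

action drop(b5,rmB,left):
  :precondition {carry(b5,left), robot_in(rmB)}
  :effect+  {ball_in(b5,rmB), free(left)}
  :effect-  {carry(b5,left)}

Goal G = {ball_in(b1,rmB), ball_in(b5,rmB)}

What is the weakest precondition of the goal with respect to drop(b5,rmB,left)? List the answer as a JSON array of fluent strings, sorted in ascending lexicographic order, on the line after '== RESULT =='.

Compute (G \ add) ∪ pre:
  G ∩ del = {}  (empty — regression defined)
  G \ add = {ball_in(b1,rmB), ball_in(b5,rmB)} \ {ball_in(b5,rmB), free(left)} = {ball_in(b1,rmB)}
  ∪ pre   = {ball_in(b1,rmB)} ∪ {carry(b5,left), robot_in(rmB)}
          = {ball_in(b1,rmB), carry(b5,left), robot_in(rmB)}

== RESULT ==
["ball_in(b1,rmB)", "carry(b5,left)", "robot_in(rmB)"]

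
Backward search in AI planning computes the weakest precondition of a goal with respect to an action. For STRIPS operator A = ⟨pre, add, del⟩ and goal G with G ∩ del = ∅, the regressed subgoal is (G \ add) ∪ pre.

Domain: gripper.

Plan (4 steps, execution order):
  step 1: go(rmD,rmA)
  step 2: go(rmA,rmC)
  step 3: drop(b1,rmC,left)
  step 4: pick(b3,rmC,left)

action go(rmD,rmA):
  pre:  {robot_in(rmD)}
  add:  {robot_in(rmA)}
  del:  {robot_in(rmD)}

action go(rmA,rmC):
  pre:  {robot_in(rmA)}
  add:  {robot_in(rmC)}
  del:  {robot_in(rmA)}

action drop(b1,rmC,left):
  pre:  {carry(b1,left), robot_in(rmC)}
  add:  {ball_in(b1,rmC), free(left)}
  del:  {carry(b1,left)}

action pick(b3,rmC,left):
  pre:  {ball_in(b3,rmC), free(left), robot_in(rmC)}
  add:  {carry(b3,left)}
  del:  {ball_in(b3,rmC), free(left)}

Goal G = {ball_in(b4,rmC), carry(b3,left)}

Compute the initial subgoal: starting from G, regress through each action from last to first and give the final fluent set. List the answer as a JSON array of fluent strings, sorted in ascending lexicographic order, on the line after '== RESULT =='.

Regress step by step:
  through step 4 (pick(b3,rmC,left)): drop {carry(b3,left)}, keep {ball_in(b4,rmC)}, require {ball_in(b3,rmC), free(left), robot_in(rmC)}
    → {ball_in(b3,rmC), ball_in(b4,rmC), free(left), robot_in(rmC)}
  through step 3 (drop(b1,rmC,left)): drop {free(left)}, keep {ball_in(b3,rmC), ball_in(b4,rmC), robot_in(rmC)}, require {carry(b1,left), robot_in(rmC)}
    → {ball_in(b3,rmC), ball_in(b4,rmC), carry(b1,left), robot_in(rmC)}
  through step 2 (go(rmA,rmC)): drop {robot_in(rmC)}, keep {ball_in(b3,rmC), ball_in(b4,rmC), carry(b1,left)}, require {robot_in(rmA)}
    → {ball_in(b3,rmC), ball_in(b4,rmC), carry(b1,left), robot_in(rmA)}
  through step 1 (go(rmD,rmA)): drop {robot_in(rmA)}, keep {ball_in(b3,rmC), ball_in(b4,rmC), carry(b1,left)}, require {robot_in(rmD)}
    → {ball_in(b3,rmC), ball_in(b4,rmC), carry(b1,left), robot_in(rmD)}

== RESULT ==
["ball_in(b3,rmC)", "ball_in(b4,rmC)", "carry(b1,left)", "robot_in(rmD)"]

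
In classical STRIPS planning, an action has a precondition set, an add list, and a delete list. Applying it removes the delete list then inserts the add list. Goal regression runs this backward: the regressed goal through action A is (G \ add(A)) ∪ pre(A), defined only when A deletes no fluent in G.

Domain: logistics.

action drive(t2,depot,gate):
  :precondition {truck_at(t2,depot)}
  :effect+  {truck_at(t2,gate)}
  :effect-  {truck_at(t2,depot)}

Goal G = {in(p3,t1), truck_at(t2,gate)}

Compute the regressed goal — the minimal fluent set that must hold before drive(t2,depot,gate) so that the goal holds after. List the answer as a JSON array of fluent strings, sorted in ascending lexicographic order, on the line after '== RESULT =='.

Compute (G \ add) ∪ pre:
  G ∩ del = {}  (empty — regression defined)
  G \ add = {in(p3,t1), truck_at(t2,gate)} \ {truck_at(t2,gate)} = {in(p3,t1)}
  ∪ pre   = {in(p3,t1)} ∪ {truck_at(t2,depot)}
          = {in(p3,t1), truck_at(t2,depot)}

== RESULT ==
["in(p3,t1)", "truck_at(t2,depot)"]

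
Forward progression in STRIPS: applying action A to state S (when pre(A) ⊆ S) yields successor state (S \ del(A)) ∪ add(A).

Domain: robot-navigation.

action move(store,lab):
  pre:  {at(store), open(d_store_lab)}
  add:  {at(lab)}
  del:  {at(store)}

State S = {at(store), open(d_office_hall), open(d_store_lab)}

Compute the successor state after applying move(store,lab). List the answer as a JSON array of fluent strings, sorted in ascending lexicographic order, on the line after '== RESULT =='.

Compute (S \ del) ∪ add:
  pre ⊆ S: {at(store), open(d_store_lab)} ⊆ S  — applicable
  S \ del = {open(d_office_hall), open(d_store_lab)}
  ∪ add   = {at(lab), open(d_office_hall), open(d_store_lab)}

== RESULT ==
["at(lab)", "open(d_office_hall)", "open(d_store_lab)"]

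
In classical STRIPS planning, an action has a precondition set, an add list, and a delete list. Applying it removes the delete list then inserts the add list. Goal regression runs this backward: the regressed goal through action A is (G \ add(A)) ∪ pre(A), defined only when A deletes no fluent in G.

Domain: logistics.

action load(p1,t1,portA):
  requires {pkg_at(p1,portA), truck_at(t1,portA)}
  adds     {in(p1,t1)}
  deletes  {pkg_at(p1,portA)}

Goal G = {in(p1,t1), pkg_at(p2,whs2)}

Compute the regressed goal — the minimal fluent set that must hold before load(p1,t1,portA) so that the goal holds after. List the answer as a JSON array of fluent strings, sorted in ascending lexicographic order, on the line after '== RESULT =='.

Compute (G \ add) ∪ pre:
  G ∩ del = {}  (empty — regression defined)
  G \ add = {in(p1,t1), pkg_at(p2,whs2)} \ {in(p1,t1)} = {pkg_at(p2,whs2)}
  ∪ pre   = {pkg_at(p2,whs2)} ∪ {pkg_at(p1,portA), truck_at(t1,portA)}
          = {pkg_at(p1,portA), pkg_at(p2,whs2), truck_at(t1,portA)}

== RESULT ==
["pkg_at(p1,portA)", "pkg_at(p2,whs2)", "truck_at(t1,portA)"]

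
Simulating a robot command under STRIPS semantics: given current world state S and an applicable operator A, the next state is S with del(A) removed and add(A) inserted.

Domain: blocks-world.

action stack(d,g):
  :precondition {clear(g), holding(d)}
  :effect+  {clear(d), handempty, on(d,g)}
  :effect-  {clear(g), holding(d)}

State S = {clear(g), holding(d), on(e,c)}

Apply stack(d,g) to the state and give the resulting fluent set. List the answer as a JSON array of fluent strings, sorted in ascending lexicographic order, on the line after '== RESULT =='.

Compute (S \ del) ∪ add:
  pre ⊆ S: {clear(g), holding(d)} ⊆ S  — applicable
  S \ del = {on(e,c)}
  ∪ add   = {clear(d), handempty, on(d,g), on(e,c)}

== RESULT ==
["clear(d)", "handempty", "on(d,g)", "on(e,c)"]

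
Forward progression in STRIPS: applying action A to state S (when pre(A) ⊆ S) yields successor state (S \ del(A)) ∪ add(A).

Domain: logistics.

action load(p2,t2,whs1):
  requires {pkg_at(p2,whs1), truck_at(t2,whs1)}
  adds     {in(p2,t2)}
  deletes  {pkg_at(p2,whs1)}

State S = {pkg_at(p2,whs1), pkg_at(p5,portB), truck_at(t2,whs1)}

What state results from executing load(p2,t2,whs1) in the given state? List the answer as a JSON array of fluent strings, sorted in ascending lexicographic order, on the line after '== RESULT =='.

Compute (S \ del) ∪ add:
  pre ⊆ S: {pkg_at(p2,whs1), truck_at(t2,whs1)} ⊆ S  — applicable
  S \ del = {pkg_at(p5,portB), truck_at(t2,whs1)}
  ∪ add   = {in(p2,t2), pkg_at(p5,portB), truck_at(t2,whs1)}

== RESULT ==
["in(p2,t2)", "pkg_at(p5,portB)", "truck_at(t2,whs1)"]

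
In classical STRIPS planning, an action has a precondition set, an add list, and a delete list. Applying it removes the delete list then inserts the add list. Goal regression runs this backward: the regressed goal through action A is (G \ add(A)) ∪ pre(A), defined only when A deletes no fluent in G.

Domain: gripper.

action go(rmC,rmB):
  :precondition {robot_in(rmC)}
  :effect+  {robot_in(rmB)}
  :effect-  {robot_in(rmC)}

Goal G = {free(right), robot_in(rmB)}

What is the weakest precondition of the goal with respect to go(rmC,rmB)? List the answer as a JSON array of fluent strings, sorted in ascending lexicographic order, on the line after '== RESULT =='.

Compute (G \ add) ∪ pre:
  G ∩ del = {}  (empty — regression defined)
  G \ add = {free(right), robot_in(rmB)} \ {robot_in(rmB)} = {free(right)}
  ∪ pre   = {free(right)} ∪ {robot_in(rmC)}
          = {free(right), robot_in(rmC)}

== RESULT ==
["free(right)", "robot_in(rmC)"]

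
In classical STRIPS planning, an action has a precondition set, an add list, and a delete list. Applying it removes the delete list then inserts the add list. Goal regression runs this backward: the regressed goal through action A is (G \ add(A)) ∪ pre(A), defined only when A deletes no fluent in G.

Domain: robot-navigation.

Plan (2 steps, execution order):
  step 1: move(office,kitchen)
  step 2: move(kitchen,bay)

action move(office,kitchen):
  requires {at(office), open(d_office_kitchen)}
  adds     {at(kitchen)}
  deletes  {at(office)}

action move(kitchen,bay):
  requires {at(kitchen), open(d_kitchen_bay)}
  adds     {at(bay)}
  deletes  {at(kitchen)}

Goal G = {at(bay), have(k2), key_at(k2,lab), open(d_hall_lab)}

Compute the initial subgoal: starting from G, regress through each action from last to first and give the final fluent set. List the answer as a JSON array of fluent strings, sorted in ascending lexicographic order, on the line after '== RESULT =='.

Regress step by step:
  through step 2 (move(kitchen,bay)): drop {at(bay)}, keep {have(k2), key_at(k2,lab), open(d_hall_lab)}, require {at(kitchen), open(d_kitchen_bay)}
    → {at(kitchen), have(k2), key_at(k2,lab), open(d_hall_lab), open(d_kitchen_bay)}
  through step 1 (move(office,kitchen)): drop {at(kitchen)}, keep {have(k2), key_at(k2,lab), open(d_hall_lab), open(d_kitchen_bay)}, require {at(office), open(d_office_kitchen)}
    → {at(office), have(k2), key_at(k2,lab), open(d_hall_lab), open(d_kitchen_bay), open(d_office_kitchen)}

== RESULT ==
["at(office)", "have(k2)", "key_at(k2,lab)", "open(d_hall_lab)", "open(d_kitchen_bay)", "open(d_office_kitchen)"]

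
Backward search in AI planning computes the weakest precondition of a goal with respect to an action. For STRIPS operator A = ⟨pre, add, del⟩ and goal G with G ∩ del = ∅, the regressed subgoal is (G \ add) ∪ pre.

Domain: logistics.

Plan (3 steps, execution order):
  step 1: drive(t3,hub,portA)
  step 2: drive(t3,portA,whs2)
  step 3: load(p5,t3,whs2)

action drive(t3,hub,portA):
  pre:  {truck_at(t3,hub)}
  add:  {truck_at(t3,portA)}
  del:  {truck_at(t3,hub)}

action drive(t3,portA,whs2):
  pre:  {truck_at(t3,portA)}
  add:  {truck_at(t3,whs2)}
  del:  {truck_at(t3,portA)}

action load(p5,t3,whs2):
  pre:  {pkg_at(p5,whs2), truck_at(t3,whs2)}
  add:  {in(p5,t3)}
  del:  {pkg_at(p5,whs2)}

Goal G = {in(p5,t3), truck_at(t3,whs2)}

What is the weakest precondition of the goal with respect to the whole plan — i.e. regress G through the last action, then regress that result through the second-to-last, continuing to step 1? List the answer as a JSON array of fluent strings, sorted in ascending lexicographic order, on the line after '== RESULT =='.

Work backward from the goal:
  through step 3 (load(p5,t3,whs2)): drop {in(p5,t3)}, keep {truck_at(t3,whs2)}, require {pkg_at(p5,whs2), truck_at(t3,whs2)}
    → {pkg_at(p5,whs2), truck_at(t3,whs2)}
  through step 2 (drive(t3,portA,whs2)): drop {truck_at(t3,whs2)}, keep {pkg_at(p5,whs2)}, require {truck_at(t3,portA)}
    → {pkg_at(p5,whs2), truck_at(t3,portA)}
  through step 1 (drive(t3,hub,portA)): drop {truck_at(t3,portA)}, keep {pkg_at(p5,whs2)}, require {truck_at(t3,hub)}
    → {pkg_at(p5,whs2), truck_at(t3,hub)}

== RESULT ==
["pkg_at(p5,whs2)", "truck_at(t3,hub)"]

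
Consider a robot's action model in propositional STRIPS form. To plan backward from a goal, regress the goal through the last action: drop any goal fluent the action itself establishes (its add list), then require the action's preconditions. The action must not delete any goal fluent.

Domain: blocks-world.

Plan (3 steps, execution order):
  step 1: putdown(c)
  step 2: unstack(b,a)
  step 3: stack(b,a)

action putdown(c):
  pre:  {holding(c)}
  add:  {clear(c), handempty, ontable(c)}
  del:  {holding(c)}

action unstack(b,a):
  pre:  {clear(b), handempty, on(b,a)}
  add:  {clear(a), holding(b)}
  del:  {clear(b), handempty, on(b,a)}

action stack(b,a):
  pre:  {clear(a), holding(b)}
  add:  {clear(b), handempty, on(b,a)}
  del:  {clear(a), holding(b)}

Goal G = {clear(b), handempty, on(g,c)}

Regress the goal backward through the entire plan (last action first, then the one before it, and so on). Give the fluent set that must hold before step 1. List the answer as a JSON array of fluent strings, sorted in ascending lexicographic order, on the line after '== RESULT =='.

Regress step by step:
  through step 3 (stack(b,a)): drop {clear(b), handempty}, keep {on(g,c)}, require {clear(a), holding(b)}
    → {clear(a), holding(b), on(g,c)}
  through step 2 (unstack(b,a)): drop {clear(a), holding(b)}, keep {on(g,c)}, require {clear(b), handempty, on(b,a)}
    → {clear(b), handempty, on(b,a), on(g,c)}
  through step 1 (putdown(c)): drop {handempty}, keep {clear(b), on(b,a), on(g,c)}, require {holding(c)}
    → {clear(b), holding(c), on(b,a), on(g,c)}

== RESULT ==
["clear(b)", "holding(c)", "on(b,a)", "on(g,c)"]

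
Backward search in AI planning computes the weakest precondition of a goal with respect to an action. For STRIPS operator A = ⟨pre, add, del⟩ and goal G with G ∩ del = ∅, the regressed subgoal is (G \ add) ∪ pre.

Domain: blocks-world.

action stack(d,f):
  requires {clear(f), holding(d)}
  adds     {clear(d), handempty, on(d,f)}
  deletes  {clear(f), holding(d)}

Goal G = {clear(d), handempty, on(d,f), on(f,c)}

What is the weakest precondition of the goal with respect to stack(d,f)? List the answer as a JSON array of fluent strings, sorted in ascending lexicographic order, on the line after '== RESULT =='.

Compute (G \ add) ∪ pre:
  G ∩ del = {}  (empty — regression defined)
  G \ add = {clear(d), handempty, on(d,f), on(f,c)} \ {clear(d), handempty, on(d,f)} = {on(f,c)}
  ∪ pre   = {on(f,c)} ∪ {clear(f), holding(d)}
          = {clear(f), holding(d), on(f,c)}

== RESULT ==
["clear(f)", "holding(d)", "on(f,c)"]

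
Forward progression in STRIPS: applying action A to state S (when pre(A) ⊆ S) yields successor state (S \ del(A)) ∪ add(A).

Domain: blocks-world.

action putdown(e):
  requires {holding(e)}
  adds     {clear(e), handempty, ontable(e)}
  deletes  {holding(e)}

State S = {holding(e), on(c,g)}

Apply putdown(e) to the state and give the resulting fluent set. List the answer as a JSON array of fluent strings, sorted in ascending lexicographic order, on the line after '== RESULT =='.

Progress:
  pre ⊆ S: {holding(e)} ⊆ S  — applicable
  S \ del = {on(c,g)}
  ∪ add   = {clear(e), handempty, on(c,g), ontable(e)}

== RESULT ==
["clear(e)", "handempty", "on(c,g)", "ontable(e)"]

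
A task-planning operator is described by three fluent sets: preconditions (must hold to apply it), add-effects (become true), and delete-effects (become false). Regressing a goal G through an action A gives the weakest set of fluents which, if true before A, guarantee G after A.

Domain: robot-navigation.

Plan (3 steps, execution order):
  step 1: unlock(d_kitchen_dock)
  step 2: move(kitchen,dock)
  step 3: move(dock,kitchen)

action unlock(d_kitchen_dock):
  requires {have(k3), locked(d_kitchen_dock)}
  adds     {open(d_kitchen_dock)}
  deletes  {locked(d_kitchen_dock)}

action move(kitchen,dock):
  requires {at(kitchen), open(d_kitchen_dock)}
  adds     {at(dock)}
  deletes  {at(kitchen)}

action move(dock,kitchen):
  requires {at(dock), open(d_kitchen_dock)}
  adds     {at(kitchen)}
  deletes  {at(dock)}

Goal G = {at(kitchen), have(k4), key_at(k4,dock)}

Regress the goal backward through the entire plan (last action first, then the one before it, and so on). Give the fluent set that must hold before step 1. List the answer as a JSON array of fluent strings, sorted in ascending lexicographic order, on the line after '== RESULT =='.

Work backward from the goal:
  through step 3 (move(dock,kitchen)): drop {at(kitchen)}, keep {have(k4), key_at(k4,dock)}, require {at(dock), open(d_kitchen_dock)}
    → {at(dock), have(k4), key_at(k4,dock), open(d_kitchen_dock)}
  through step 2 (move(kitchen,dock)): drop {at(dock)}, keep {have(k4), key_at(k4,dock), open(d_kitchen_dock)}, require {at(kitchen), open(d_kitchen_dock)}
    → {at(kitchen), have(k4), key_at(k4,dock), open(d_kitchen_dock)}
  through step 1 (unlock(d_kitchen_dock)): drop {open(d_kitchen_dock)}, keep {at(kitchen), have(k4), key_at(k4,dock)}, require {have(k3), locked(d_kitchen_dock)}
    → {at(kitchen), have(k3), have(k4), key_at(k4,dock), locked(d_kitchen_dock)}

== RESULT ==
["at(kitchen)", "have(k3)", "have(k4)", "key_at(k4,dock)", "locked(d_kitchen_dock)"]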